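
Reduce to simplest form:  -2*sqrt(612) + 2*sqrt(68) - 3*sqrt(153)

2*sqrt(612) = 12*sqrt(17); 2*sqrt(68) = 4*sqrt(17); 3*sqrt(153) = 9*sqrt(17)
Combine: (-12 + 4 - 9)·sqrt(17) = -17*sqrt(17)

-17*sqrt(17)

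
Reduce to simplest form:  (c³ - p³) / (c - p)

c^3 - p^3 = (c - p)(c² + c*p + p²).

c² + c*p + p²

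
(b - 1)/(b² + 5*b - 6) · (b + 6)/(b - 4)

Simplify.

Factor: b² + 5*b - 6 = (b - 1)·(b + 6)
Cancel the common factors (b - 1), (b + 6).

1/(b - 4)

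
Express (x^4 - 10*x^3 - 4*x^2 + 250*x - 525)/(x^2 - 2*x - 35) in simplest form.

x^2 - 8*x + 15

Factor: x^4 - 10*x^3 - 4*x^2 + 250*x - 525 = (x - 5)*(x + 5)*(x - 3)*(x - 7);  x^2 - 2*x - 35 = (x + 5)*(x - 7)
Cancel the common factors (x + 5), (x - 7).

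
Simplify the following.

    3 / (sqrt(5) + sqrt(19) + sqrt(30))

(-15*sqrt(114) - 9*sqrt(30) + 24*sqrt(19) + 66*sqrt(5))/172

Group as (sqrt(5) + sqrt(19)) + sqrt(30); multiply by (sqrt(5) + sqrt(19)) - sqrt(30), then rationalise the remaining surd.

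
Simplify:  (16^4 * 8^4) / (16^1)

16^4 = 2^16; 8^4 = 2^12; 16^1 = 2^4
Combine exponents: 2^24

2^24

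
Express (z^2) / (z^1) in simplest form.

Quotient: z^1

z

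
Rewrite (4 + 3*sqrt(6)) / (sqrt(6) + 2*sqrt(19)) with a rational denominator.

Multiply numerator and denominator by -2*sqrt(19) + sqrt(6).
Denominator becomes -70; numerator becomes -6*sqrt(114) - 8*sqrt(19) + 4*sqrt(6) + 18.

(-9 - 2*sqrt(6) + 4*sqrt(19) + 3*sqrt(114))/35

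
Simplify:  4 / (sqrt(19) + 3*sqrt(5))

Multiply numerator and denominator by -3*sqrt(5) + sqrt(19).
Denominator becomes -26; numerator becomes -12*sqrt(5) + 4*sqrt(19).

(-2*sqrt(19) + 6*sqrt(5))/13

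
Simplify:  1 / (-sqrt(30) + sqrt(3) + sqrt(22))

(5*sqrt(30) + 11*sqrt(22) + 49*sqrt(3) + 12*sqrt(55))/239

Group as (sqrt(3) + sqrt(22)) - sqrt(30); multiply by (sqrt(3) + sqrt(22)) + sqrt(30), then rationalise the remaining surd.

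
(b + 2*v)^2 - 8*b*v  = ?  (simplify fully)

(b - 2*v)^2

After expansion: b^2 - 4*b*v + 4*v^2 — a perfect-square trinomial.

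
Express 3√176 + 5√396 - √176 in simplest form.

3√176 = 12*√11; 5√396 = 30*√11; √176 = 4*√11
Combine: (12 + 30 - 4)·√11 = 38*√11

38*√11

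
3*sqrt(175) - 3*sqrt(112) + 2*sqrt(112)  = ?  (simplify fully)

3*sqrt(175) = 15*sqrt(7); 3*sqrt(112) = 12*sqrt(7); 2*sqrt(112) = 8*sqrt(7)
Combine: (15 - 12 + 8)·sqrt(7) = 11*sqrt(7)

11*sqrt(7)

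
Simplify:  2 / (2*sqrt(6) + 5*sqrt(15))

Multiply numerator and denominator by -5*sqrt(15) + 2*sqrt(6).
Denominator becomes -351; numerator becomes -10*sqrt(15) + 4*sqrt(6).

(-4*sqrt(6) + 10*sqrt(15))/351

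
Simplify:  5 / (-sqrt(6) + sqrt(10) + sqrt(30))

(-85*sqrt(6) - 35*sqrt(30) + 65*sqrt(10) + 150*sqrt(2))/22

Group as (sqrt(10) + sqrt(30)) - sqrt(6); multiply by (sqrt(10) + sqrt(30)) + sqrt(6), then rationalise the remaining surd.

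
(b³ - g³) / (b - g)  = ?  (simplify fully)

Apply the difference-of-cubes factorisation and cancel (b - g).

b² + b*g + g²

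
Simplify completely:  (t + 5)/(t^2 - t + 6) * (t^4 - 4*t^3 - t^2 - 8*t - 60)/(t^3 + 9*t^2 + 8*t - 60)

Factor: t^4 - 4*t^3 - t^2 - 8*t - 60 = (t^2 - t + 6)*(t - 5)*(t + 2);  t^3 + 9*t^2 + 8*t - 60 = (t - 2)*(t + 5)*(t + 6)
Cancel the common factors (t^2 - t + 6), (t + 5).

(t^2 - 3*t - 10)/(t^2 + 4*t - 12)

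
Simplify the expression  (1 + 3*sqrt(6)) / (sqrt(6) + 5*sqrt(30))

(-18 - sqrt(6) + 5*sqrt(30) + 90*sqrt(5))/744

Multiply numerator and denominator by -5*sqrt(30) + sqrt(6).
Denominator becomes -744; numerator becomes -90*sqrt(5) - 5*sqrt(30) + sqrt(6) + 18.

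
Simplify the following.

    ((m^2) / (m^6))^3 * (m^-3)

Inside the bracket: (m^-4)
Raise to the power 3: (m^-12)
Multiply by (m^-3): add exponents.

m^(-15)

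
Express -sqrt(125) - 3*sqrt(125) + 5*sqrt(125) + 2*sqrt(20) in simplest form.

9*sqrt(5)

sqrt(125) = 5*sqrt(5); 3*sqrt(125) = 15*sqrt(5); 5*sqrt(125) = 25*sqrt(5); 2*sqrt(20) = 4*sqrt(5)
Combine: (-5 - 15 + 25 + 4)·sqrt(5) = 9*sqrt(5)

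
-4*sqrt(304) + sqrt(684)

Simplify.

4*sqrt(304) = 16*sqrt(19); sqrt(684) = 6*sqrt(19)
Combine: (-16 + 6)·sqrt(19) = -10*sqrt(19)

-10*sqrt(19)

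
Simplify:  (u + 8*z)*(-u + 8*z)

-u^2 + 64*z^2

Difference of squares with P = 8*z, Q = u.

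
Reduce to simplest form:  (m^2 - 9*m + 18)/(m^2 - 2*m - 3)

Factor: m^2 - 9*m + 18 = (m - 3)*(m - 6);  m^2 - 2*m - 3 = (m + 1)*(m - 3)
Cancel the common factor (m - 3).

(m - 6)/(m + 1)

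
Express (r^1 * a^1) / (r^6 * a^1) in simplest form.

r^(-5)

Quotient: (r^-5)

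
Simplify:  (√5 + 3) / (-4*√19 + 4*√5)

(-3*√19 - √95 - 3*√5 - 5)/56

Multiply numerator and denominator by 4*√5 + 4*√19.
Denominator becomes -224; numerator becomes 20 + 12*√5 + 4*√95 + 12*√19.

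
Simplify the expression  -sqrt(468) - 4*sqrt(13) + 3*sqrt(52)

sqrt(468) = 6*sqrt(13); 4*sqrt(13) = 4*sqrt(13); 3*sqrt(52) = 6*sqrt(13)
Combine: (-6 - 4 + 6)·sqrt(13) = -4*sqrt(13)

-4*sqrt(13)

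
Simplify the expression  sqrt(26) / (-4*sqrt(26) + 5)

(-104 - 5*sqrt(26))/391

Multiply numerator and denominator by 5 + 4*sqrt(26).
Denominator becomes -391; numerator becomes 5*sqrt(26) + 104.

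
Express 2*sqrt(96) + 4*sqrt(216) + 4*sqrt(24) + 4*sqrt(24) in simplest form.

48*sqrt(6)

2*sqrt(96) = 8*sqrt(6); 4*sqrt(216) = 24*sqrt(6); 4*sqrt(24) = 8*sqrt(6); 4*sqrt(24) = 8*sqrt(6)
Combine: (8 + 24 + 8 + 8)·sqrt(6) = 48*sqrt(6)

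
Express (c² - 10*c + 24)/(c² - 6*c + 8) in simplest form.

(c - 6)/(c - 2)

Factor: c² - 10*c + 24 = (c - 4)·(c - 6);  c² - 6*c + 8 = (c - 2)·(c - 4)
Cancel the common factor (c - 4).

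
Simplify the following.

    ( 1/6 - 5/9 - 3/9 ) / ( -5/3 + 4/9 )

13/22

Numerator: 1/6 - 5/9 - 3/9 = -13/18
Denominator: -5/3 + 4/9 = -11/9
Divide: (-13/18) · (-9/11) = 13/22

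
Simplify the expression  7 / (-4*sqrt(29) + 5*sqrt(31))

(28*sqrt(29) + 35*sqrt(31))/311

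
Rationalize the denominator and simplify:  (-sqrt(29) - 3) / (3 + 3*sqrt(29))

Multiply numerator and denominator by -3*sqrt(29) + 3.
Denominator becomes -252; numerator becomes 6*sqrt(29) + 78.

(-13 - sqrt(29))/42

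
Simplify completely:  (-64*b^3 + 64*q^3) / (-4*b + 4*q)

16*b^2 + 16*b*q + 16*q^2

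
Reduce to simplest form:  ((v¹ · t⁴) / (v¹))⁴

t^16

Inside the bracket: t⁴
Raise to the power 4: t^16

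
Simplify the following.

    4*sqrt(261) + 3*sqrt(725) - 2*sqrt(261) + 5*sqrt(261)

4*sqrt(261) = 12*sqrt(29); 3*sqrt(725) = 15*sqrt(29); 2*sqrt(261) = 6*sqrt(29); 5*sqrt(261) = 15*sqrt(29)
Combine: (12 + 15 - 6 + 15)·sqrt(29) = 36*sqrt(29)

36*sqrt(29)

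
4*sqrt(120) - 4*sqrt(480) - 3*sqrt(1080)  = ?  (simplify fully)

-26*sqrt(30)

4*sqrt(120) = 8*sqrt(30); 4*sqrt(480) = 16*sqrt(30); 3*sqrt(1080) = 18*sqrt(30)
Combine: (8 - 16 - 18)·sqrt(30) = -26*sqrt(30)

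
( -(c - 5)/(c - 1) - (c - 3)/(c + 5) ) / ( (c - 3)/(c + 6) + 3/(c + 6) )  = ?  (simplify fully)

Numerator: -(c - 5)/(c - 1) - (c - 3)/(c + 5) = (-2*c^2 + 4*c + 22)/(c^2 + 4*c - 5)
Denominator: (c - 3)/(c + 6) + 3/(c + 6) = c/(c + 6)
Divide: ((-2*c^2 + 4*c + 22)/(c^2 + 4*c - 5)) · ((c + 6)/c) = (-2*c^3 - 8*c^2 + 46*c + 132)/(c^3 + 4*c^2 - 5*c)

(-2*c^3 - 8*c^2 + 46*c + 132)/(c^3 + 4*c^2 - 5*c)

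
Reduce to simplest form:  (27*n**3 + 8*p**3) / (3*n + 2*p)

9*n**2 - 6*n*p + 4*p**2

Apply the sum-of-cubes factorisation and cancel (3*n + 2*p).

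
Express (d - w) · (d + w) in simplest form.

Pair the conjugate factors: (d+w)(d-w) = d² - w².

d² - w²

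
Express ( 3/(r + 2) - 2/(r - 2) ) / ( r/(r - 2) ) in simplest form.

Numerator: 3/(r + 2) - 2/(r - 2) = (r - 10)/(r**2 - 4)
Denominator: r/(r - 2) = r/(r - 2)
Divide: ((r - 10)/(r**2 - 4)) · ((r - 2)/r) = (r - 10)/(r**2 + 2*r)

(r - 10)/(r**2 + 2*r)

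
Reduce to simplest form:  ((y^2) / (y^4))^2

y^(-4)

Inside the bracket: (y^-2)
Raise to the power 2: (y^-4)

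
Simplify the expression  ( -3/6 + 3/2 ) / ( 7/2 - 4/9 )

18/55

Numerator: -3/6 + 3/2 = 1
Denominator: 7/2 - 4/9 = 55/18
Divide: (1) · (18/55) = 18/55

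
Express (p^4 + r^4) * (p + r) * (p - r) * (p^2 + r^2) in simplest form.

Telescope via difference of squares: (p+r)(p-r) = p^2 - r^2, then repeat with the next factor.

p^8 - r^8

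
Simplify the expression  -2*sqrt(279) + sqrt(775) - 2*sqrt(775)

2*sqrt(279) = 6*sqrt(31); sqrt(775) = 5*sqrt(31); 2*sqrt(775) = 10*sqrt(31)
Combine: (-6 + 5 - 10)·sqrt(31) = -11*sqrt(31)

-11*sqrt(31)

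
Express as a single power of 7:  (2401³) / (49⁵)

7^2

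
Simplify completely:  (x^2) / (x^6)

x^(-4)

Quotient: (x^-4)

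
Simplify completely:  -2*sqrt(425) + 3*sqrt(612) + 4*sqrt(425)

28*sqrt(17)

2*sqrt(425) = 10*sqrt(17); 3*sqrt(612) = 18*sqrt(17); 4*sqrt(425) = 20*sqrt(17)
Combine: (-10 + 18 + 20)·sqrt(17) = 28*sqrt(17)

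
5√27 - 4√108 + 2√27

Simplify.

5√27 = 15*√3; 4√108 = 24*√3; 2√27 = 6*√3
Combine: (15 - 24 + 6)·√3 = -3*√3

-3*√3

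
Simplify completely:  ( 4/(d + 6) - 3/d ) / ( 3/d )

Numerator: 4/(d + 6) - 3/d = (d - 18)/(d^2 + 6*d)
Denominator: 3/d = 3/d
Divide: ((d - 18)/(d^2 + 6*d)) · (d/3) = (d - 18)/(3*d + 18)

(d - 18)/(3*d + 18)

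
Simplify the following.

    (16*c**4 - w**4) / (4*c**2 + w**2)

4*c**2 - w**2

Difference of fourth powers: factor out (4*c**2 + w**2).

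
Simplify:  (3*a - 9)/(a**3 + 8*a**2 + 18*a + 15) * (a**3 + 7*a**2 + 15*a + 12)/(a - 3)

(3*a + 12)/(a + 5)

Factor: 3*a - 9 = 3*(a - 3);  a**3 + 8*a**2 + 18*a + 15 = (a**2 + 3*a + 3)*(a + 5);  a**3 + 7*a**2 + 15*a + 12 = (a**2 + 3*a + 3)*(a + 4)
Cancel the common factors (a**2 + 3*a + 3), (a - 3).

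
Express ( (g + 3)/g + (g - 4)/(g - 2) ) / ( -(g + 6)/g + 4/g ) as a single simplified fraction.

(-2*g^2 + 3*g + 6)/(g^2 - 4)

Numerator: (g + 3)/g + (g - 4)/(g - 2) = (2*g^2 - 3*g - 6)/(g^2 - 2*g)
Denominator: -(g + 6)/g + 4/g = (-g - 2)/g
Divide: ((2*g^2 - 3*g - 6)/(g^2 - 2*g)) · (g/(-g - 2)) = (-2*g^2 + 3*g + 6)/(g^2 - 4)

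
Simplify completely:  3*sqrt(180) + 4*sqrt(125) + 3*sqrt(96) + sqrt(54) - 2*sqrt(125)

3*sqrt(180) = 18*sqrt(5); 4*sqrt(125) = 20*sqrt(5); 3*sqrt(96) = 12*sqrt(6); sqrt(54) = 3*sqrt(6); 2*sqrt(125) = 10*sqrt(5)

15*sqrt(6) + 28*sqrt(5)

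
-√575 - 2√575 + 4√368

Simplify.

√575 = 5*√23; 2√575 = 10*√23; 4√368 = 16*√23
Combine: (-5 - 10 + 16)·√23 = √23

√23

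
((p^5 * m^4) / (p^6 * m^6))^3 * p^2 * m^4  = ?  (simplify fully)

Inside the bracket: (p^-1) * (m^-2)
Raise to the power 3: (p^-3) * (m^-6)
Multiply by p^2 * m^4: add exponents.

1/(m^2*p)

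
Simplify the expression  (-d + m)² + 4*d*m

Expanding gives d² + 2*d*m + m², a perfect square.

(d + m)²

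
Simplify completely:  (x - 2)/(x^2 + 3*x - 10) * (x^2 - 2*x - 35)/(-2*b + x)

(x - 7)/(-2*b + x)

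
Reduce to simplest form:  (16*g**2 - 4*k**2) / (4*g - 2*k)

4*g + 2*k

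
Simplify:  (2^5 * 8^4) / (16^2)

2^9

2^5 = 2^5; 8^4 = 2^12; 16^2 = 2^8
Combine exponents: 2^9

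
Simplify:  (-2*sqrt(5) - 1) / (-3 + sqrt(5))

(13 + 7*sqrt(5))/4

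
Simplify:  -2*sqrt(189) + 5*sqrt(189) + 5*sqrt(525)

34*sqrt(21)

2*sqrt(189) = 6*sqrt(21); 5*sqrt(189) = 15*sqrt(21); 5*sqrt(525) = 25*sqrt(21)
Combine: (-6 + 15 + 25)·sqrt(21) = 34*sqrt(21)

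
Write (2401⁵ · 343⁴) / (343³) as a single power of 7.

7^23

2401⁵ = 7^20; 343⁴ = 7^12; 343³ = 7^9
Combine exponents: 7^23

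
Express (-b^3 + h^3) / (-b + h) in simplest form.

b^2 + b*h + h^2

h^3 - b^3 = (-b + h)(b^2 + b*h + h^2).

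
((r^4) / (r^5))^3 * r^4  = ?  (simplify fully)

r

Inside the bracket: (r^-1)
Raise to the power 3: (r^-3)
Multiply by r^4: add exponents.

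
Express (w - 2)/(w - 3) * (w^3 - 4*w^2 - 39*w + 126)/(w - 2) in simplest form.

w^2 - w - 42

Factor: w^3 - 4*w^2 - 39*w + 126 = (w - 7)*(w + 6)*(w - 3)
Cancel the common factors (w - 2), (w - 3).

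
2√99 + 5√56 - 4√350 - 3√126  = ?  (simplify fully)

-19*√14 + 6*√11

2√99 = 6*√11; 5√56 = 10*√14; 4√350 = 20*√14; 3√126 = 9*√14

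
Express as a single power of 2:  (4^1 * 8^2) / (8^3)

2^(-1)

4^1 = 2^2; 8^2 = 2^6; 8^3 = 2^9
Combine exponents: 2^(-1)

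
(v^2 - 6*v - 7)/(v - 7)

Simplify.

Factor: v^2 - 6*v - 7 = (v - 7)*(v + 1)
Cancel the common factor (v - 7).

v + 1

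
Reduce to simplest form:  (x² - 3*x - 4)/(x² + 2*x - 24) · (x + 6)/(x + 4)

Factor: x² - 3*x - 4 = (x + 1)·(x - 4);  x² + 2*x - 24 = (x - 4)·(x + 6)
Cancel the common factors (x - 4), (x + 6).

(x + 1)/(x + 4)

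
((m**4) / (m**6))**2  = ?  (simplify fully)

m**(-4)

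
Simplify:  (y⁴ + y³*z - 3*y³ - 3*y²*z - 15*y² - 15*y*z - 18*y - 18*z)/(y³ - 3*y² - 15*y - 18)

Factor: y⁴ + y³*z - 3*y³ - 3*y²*z - 15*y² - 15*y*z - 18*y - 18*z = (y - 6)·(y + z)·(y² + 3*y + 3);  y³ - 3*y² - 15*y - 18 = (y - 6)·(y² + 3*y + 3)
Cancel the common factors (y² + 3*y + 3), (y - 6).

y + z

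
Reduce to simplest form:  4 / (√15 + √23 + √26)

Group as (√23 + √26) + √15; multiply by (√23 + √26) - √15, then rationalise the remaining surd.

(-2*√8970 + 12*√26 + 18*√23 + 34*√15)/309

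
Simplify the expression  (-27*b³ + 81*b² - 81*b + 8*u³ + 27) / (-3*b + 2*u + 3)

9*b² + 6*b*u - 18*b + 4*u² - 6*u + 9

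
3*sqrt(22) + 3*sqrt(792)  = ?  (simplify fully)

21*sqrt(22)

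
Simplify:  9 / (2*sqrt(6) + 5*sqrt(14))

Multiply numerator and denominator by -2*sqrt(6) + 5*sqrt(14).
Denominator becomes 326; numerator becomes -18*sqrt(6) + 45*sqrt(14).

(-18*sqrt(6) + 45*sqrt(14))/326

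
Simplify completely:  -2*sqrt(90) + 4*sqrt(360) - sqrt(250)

13*sqrt(10)

2*sqrt(90) = 6*sqrt(10); 4*sqrt(360) = 24*sqrt(10); sqrt(250) = 5*sqrt(10)
Combine: (-6 + 24 - 5)·sqrt(10) = 13*sqrt(10)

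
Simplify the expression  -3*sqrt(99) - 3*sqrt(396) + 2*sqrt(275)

-17*sqrt(11)

3*sqrt(99) = 9*sqrt(11); 3*sqrt(396) = 18*sqrt(11); 2*sqrt(275) = 10*sqrt(11)
Combine: (-9 - 18 + 10)·sqrt(11) = -17*sqrt(11)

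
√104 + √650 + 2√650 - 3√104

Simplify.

√104 = 2*√26; √650 = 5*√26; 2√650 = 10*√26; 3√104 = 6*√26
Combine: (2 + 5 + 10 - 6)·√26 = 11*√26

11*√26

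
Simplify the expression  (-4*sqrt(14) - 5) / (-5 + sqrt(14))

(81 + 25*sqrt(14))/11

Multiply numerator and denominator by -5 - sqrt(14).
Denominator becomes 11; numerator becomes 81 + 25*sqrt(14).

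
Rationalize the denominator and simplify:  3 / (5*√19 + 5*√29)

(-3*√19 + 3*√29)/50

Multiply numerator and denominator by -5*√29 + 5*√19.
Denominator becomes -250; numerator becomes -15*√29 + 15*√19.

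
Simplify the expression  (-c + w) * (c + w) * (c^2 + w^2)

-c^4 + w^4

Pair the conjugate factors: (w+c)(w-c) = -c^2 + w^2, then repeat with the next factor.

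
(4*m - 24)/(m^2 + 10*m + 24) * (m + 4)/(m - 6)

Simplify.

Factor: 4*m - 24 = 4*(m - 6);  m^2 + 10*m + 24 = (m + 6)*(m + 4)
Cancel the common factors (m - 6), (m + 4).

4/(m + 6)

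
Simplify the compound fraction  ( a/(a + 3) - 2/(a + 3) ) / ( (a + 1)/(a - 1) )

Numerator: a/(a + 3) - 2/(a + 3) = (a - 2)/(a + 3)
Denominator: (a + 1)/(a - 1) = (a + 1)/(a - 1)
Divide: ((a - 2)/(a + 3)) · ((a - 1)/(a + 1)) = (a**2 - 3*a + 2)/(a**2 + 4*a + 3)

(a**2 - 3*a + 2)/(a**2 + 4*a + 3)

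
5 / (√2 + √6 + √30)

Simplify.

Group as (√2 + √6) + √30; multiply by (√2 + √6) - √30, then rationalise the remaining surd.

(-65*√6 - 85*√2 + 30*√10 + 55*√30)/218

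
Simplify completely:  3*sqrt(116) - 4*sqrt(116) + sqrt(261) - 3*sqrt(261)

-8*sqrt(29)

3*sqrt(116) = 6*sqrt(29); 4*sqrt(116) = 8*sqrt(29); sqrt(261) = 3*sqrt(29); 3*sqrt(261) = 9*sqrt(29)
Combine: (6 - 8 + 3 - 9)·sqrt(29) = -8*sqrt(29)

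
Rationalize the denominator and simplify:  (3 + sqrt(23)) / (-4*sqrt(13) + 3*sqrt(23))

-4*sqrt(299) - 69 - 12*sqrt(13) - 9*sqrt(23)

Multiply numerator and denominator by 3*sqrt(23) + 4*sqrt(13).
Denominator becomes -1; numerator becomes 9*sqrt(23) + 12*sqrt(13) + 69 + 4*sqrt(299).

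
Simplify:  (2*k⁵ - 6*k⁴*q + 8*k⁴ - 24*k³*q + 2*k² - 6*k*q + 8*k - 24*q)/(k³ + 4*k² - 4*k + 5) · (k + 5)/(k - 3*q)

2*k² + 10*k + 8

Factor: 2*k⁵ - 6*k⁴*q + 8*k⁴ - 24*k³*q + 2*k² - 6*k*q + 8*k - 24*q = 2·(k² - k + 1)·(k - 3*q)·(k + 1)·(k + 4);  k³ + 4*k² - 4*k + 5 = (k + 5)·(k² - k + 1)
Cancel the common factors (k² - k + 1), (k - 3*q), (k + 5).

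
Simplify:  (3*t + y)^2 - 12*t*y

Expand the square and combine the 12*t*y term.

(3*t - y)^2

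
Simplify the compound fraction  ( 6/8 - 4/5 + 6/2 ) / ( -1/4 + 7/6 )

Numerator: 6/8 - 4/5 + 6/2 = 59/20
Denominator: -1/4 + 7/6 = 11/12
Divide: (59/20) · (12/11) = 177/55

177/55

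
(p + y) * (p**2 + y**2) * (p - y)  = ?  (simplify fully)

p**4 - y**4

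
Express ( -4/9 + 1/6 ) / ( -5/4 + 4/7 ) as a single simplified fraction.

Numerator: -4/9 + 1/6 = -5/18
Denominator: -5/4 + 4/7 = -19/28
Divide: (-5/18) · (-28/19) = 70/171

70/171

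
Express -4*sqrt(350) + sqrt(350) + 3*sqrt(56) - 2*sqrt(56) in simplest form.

-13*sqrt(14)

4*sqrt(350) = 20*sqrt(14); sqrt(350) = 5*sqrt(14); 3*sqrt(56) = 6*sqrt(14); 2*sqrt(56) = 4*sqrt(14)
Combine: (-20 + 5 + 6 - 4)·sqrt(14) = -13*sqrt(14)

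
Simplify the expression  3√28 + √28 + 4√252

3√28 = 6*√7; √28 = 2*√7; 4√252 = 24*√7
Combine: (6 + 2 + 24)·√7 = 32*√7

32*√7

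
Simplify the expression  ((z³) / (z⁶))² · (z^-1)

z^(-7)

Inside the bracket: (z^-3)
Raise to the power 2: (z^-6)
Multiply by (z^-1): add exponents.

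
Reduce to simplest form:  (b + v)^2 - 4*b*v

(b - v)^2

Expand the square and combine the 4*b*v term.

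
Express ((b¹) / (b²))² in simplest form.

Inside the bracket: (b^-1)
Raise to the power 2: (b^-2)

b^(-2)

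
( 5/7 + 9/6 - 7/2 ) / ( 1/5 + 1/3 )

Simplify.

Numerator: 5/7 + 9/6 - 7/2 = -9/7
Denominator: 1/5 + 1/3 = 8/15
Divide: (-9/7) · (15/8) = -135/56

-135/56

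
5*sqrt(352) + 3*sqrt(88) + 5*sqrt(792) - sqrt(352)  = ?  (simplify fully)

5*sqrt(352) = 20*sqrt(22); 3*sqrt(88) = 6*sqrt(22); 5*sqrt(792) = 30*sqrt(22); sqrt(352) = 4*sqrt(22)
Combine: (20 + 6 + 30 - 4)·sqrt(22) = 52*sqrt(22)

52*sqrt(22)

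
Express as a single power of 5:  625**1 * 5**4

5**8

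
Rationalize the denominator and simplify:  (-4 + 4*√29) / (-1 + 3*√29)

Multiply numerator and denominator by -3*√29 - 1.
Denominator becomes -260; numerator becomes -344 + 8*√29.

(-2*√29 + 86)/65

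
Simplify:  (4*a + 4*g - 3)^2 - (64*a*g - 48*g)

After expansion: 16*a^2 - 32*a*g - 24*a + 16*g^2 + 24*g + 9 — a perfect-square trinomial.

(-4*a + 4*g + 3)^2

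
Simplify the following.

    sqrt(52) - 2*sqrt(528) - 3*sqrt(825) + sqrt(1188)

-17*sqrt(33) + 2*sqrt(13)

sqrt(52) = 2*sqrt(13); 2*sqrt(528) = 8*sqrt(33); 3*sqrt(825) = 15*sqrt(33); sqrt(1188) = 6*sqrt(33)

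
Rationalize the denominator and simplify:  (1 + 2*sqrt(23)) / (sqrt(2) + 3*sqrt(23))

Multiply numerator and denominator by -sqrt(2) + 3*sqrt(23).
Denominator becomes 205; numerator becomes -2*sqrt(46) - sqrt(2) + 3*sqrt(23) + 138.

(-2*sqrt(46) - sqrt(2) + 3*sqrt(23) + 138)/205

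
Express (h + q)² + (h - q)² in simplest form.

2*h² + 2*q²

Write as f(h,q) + f(h,-q) and expand.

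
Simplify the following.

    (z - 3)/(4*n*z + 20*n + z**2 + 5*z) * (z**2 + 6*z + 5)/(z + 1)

(z - 3)/(4*n + z)

Factor: 4*n*z + 20*n + z**2 + 5*z = (z + 5)*(4*n + z);  z**2 + 6*z + 5 = (z + 1)*(z + 5)
Cancel the common factors (z + 5), (z + 1).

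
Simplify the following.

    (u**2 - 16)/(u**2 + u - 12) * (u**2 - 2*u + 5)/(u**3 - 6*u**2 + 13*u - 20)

1/(u - 3)

Factor: u**2 - 16 = (u + 4)*(u - 4);  u**2 + u - 12 = (u - 3)*(u + 4);  u**3 - 6*u**2 + 13*u - 20 = (u**2 - 2*u + 5)*(u - 4)
Cancel the common factors (u**2 - 2*u + 5), (u - 4), (u + 4).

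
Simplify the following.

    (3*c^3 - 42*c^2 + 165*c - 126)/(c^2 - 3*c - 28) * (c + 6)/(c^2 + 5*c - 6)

Factor: 3*c^3 - 42*c^2 + 165*c - 126 = 3*(c - 6)*(c - 1)*(c - 7);  c^2 - 3*c - 28 = (c + 4)*(c - 7);  c^2 + 5*c - 6 = (c + 6)*(c - 1)
Cancel the common factors (c - 1), (c - 7), (c + 6).

(3*c - 18)/(c + 4)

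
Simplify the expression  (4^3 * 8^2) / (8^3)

4^3 = 2^6; 8^2 = 2^6; 8^3 = 2^9
Combine exponents: 2^3

2^3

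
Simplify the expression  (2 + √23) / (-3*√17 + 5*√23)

Multiply numerator and denominator by 3*√17 + 5*√23.
Denominator becomes 422; numerator becomes 6*√17 + 10*√23 + 3*√391 + 115.

(6*√17 + 10*√23 + 3*√391 + 115)/422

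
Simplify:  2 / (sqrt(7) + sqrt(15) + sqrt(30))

(-15*sqrt(14) - 4*sqrt(30) + 11*sqrt(15) + 19*sqrt(7))/89

Group as (sqrt(7) + sqrt(30)) + sqrt(15); multiply by (sqrt(7) + sqrt(30)) - sqrt(15), then rationalise the remaining surd.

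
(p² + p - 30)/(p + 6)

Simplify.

Factor: p² + p - 30 = (p + 6)·(p - 5)
Cancel the common factor (p + 6).

p - 5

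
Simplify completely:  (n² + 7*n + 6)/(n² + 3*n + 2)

Factor: n² + 7*n + 6 = (n + 6)·(n + 1);  n² + 3*n + 2 = (n + 2)·(n + 1)
Cancel the common factor (n + 1).

(n + 6)/(n + 2)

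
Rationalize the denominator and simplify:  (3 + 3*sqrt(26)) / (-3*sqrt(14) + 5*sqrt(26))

Multiply numerator and denominator by 3*sqrt(14) + 5*sqrt(26).
Denominator becomes 524; numerator becomes 9*sqrt(14) + 15*sqrt(26) + 18*sqrt(91) + 390.

(9*sqrt(14) + 15*sqrt(26) + 18*sqrt(91) + 390)/524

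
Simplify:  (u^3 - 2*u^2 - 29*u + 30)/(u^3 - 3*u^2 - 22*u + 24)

Factor: u^3 - 2*u^2 - 29*u + 30 = (u + 5)*(u - 6)*(u - 1);  u^3 - 3*u^2 - 22*u + 24 = (u - 6)*(u - 1)*(u + 4)
Cancel the common factors (u - 1), (u - 6).

(u + 5)/(u + 4)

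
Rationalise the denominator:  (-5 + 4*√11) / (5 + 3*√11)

Multiply numerator and denominator by -3*√11 + 5.
Denominator becomes -74; numerator becomes -157 + 35*√11.

(-35*√11 + 157)/74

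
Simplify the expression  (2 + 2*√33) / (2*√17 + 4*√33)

Multiply numerator and denominator by -2*√17 + 4*√33.
Denominator becomes 460; numerator becomes -4*√561 - 4*√17 + 8*√33 + 264.

(-√561 - √17 + 2*√33 + 66)/115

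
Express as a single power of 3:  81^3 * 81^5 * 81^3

3^44

81^3 = 3^12; 81^5 = 3^20; 81^3 = 3^12
Combine exponents: 3^44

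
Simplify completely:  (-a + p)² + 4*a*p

After expansion: a² + 2*a*p + p² — a perfect-square trinomial.

(a + p)²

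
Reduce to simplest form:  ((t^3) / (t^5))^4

Inside the bracket: (t^-2)
Raise to the power 4: (t^-8)

t^(-8)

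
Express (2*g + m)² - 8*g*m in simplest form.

After expansion: 4*g² - 4*g*m + m² — a perfect-square trinomial.

(2*g - m)²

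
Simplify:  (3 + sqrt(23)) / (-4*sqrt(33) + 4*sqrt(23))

(-sqrt(759) - 23 - 3*sqrt(33) - 3*sqrt(23))/40

Multiply numerator and denominator by 4*sqrt(23) + 4*sqrt(33).
Denominator becomes -160; numerator becomes 12*sqrt(23) + 12*sqrt(33) + 92 + 4*sqrt(759).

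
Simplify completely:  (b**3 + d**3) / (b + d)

b**2 - b*d + d**2

Apply the sum-of-cubes factorisation and cancel (b + d).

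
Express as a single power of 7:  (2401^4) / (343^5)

2401^4 = 7^16; 343^5 = 7^15
Combine exponents: 7^1

7^1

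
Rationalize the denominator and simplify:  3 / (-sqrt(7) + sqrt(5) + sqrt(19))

(-51*sqrt(7) - 21*sqrt(19) + 63*sqrt(5) + 6*sqrt(665))/91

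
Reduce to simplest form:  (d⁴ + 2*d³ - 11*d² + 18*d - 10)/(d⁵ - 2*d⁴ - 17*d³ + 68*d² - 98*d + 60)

(d - 1)/(d² - 5*d + 6)

Factor: d⁴ + 2*d³ - 11*d² + 18*d - 10 = (d² - 2*d + 2)·(d - 1)·(d + 5);  d⁵ - 2*d⁴ - 17*d³ + 68*d² - 98*d + 60 = (d + 5)·(d² - 2*d + 2)·(d - 2)·(d - 3)
Cancel the common factors (d² - 2*d + 2), (d + 5).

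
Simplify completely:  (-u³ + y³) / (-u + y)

u² + u*y + y²

Apply the difference-of-cubes factorisation and cancel (-u + y).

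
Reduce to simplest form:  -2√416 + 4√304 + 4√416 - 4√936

2√416 = 8*√26; 4√304 = 16*√19; 4√416 = 16*√26; 4√936 = 24*√26

-16*√26 + 16*√19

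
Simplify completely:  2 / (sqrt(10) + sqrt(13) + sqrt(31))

(-sqrt(4030) - 4*sqrt(31) + 14*sqrt(13) + 17*sqrt(10))/114

Group as (sqrt(10) + sqrt(31)) + sqrt(13); multiply by (sqrt(10) + sqrt(31)) - sqrt(13), then rationalise the remaining surd.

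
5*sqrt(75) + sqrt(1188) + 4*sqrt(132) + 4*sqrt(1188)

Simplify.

25*sqrt(3) + 38*sqrt(33)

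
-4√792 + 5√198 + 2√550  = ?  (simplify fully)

√22

4√792 = 24*√22; 5√198 = 15*√22; 2√550 = 10*√22
Combine: (-24 + 15 + 10)·√22 = √22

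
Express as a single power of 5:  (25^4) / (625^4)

5^(-8)

25^4 = 5^8; 625^4 = 5^16
Combine exponents: 5^(-8)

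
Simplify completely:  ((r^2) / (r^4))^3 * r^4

r^(-2)

Inside the bracket: (r^-2)
Raise to the power 3: (r^-6)
Multiply by r^4: add exponents.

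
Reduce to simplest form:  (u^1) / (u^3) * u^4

u^2

Quotient: (u^-2)
Multiply by u^4: add exponents.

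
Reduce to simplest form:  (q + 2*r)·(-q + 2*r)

-q² + 4*r²

Difference of squares with P = 2*r, Q = q.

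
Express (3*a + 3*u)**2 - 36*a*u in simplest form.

Expand the square and combine the 36*a*u term.

9*(a - u)**2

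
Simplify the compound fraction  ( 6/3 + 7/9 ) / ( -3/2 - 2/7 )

Numerator: 6/3 + 7/9 = 25/9
Denominator: -3/2 - 2/7 = -25/14
Divide: (25/9) · (-14/25) = -14/9

-14/9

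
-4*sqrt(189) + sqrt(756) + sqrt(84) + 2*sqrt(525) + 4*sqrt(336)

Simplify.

22*sqrt(21)

4*sqrt(189) = 12*sqrt(21); sqrt(756) = 6*sqrt(21); sqrt(84) = 2*sqrt(21); 2*sqrt(525) = 10*sqrt(21); 4*sqrt(336) = 16*sqrt(21)
Combine: (-12 + 6 + 2 + 10 + 16)·sqrt(21) = 22*sqrt(21)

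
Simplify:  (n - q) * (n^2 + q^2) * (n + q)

n^4 - q^4

Telescope via difference of squares: (n+q)(n-q) = n^2 - q^2, then repeat with the next factor.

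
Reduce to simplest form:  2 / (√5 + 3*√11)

(-√5 + 3*√11)/47

Multiply numerator and denominator by -3*√11 + √5.
Denominator becomes -94; numerator becomes -6*√11 + 2*√5.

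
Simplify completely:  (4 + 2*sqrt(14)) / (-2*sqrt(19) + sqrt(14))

(-2*sqrt(266) - 4*sqrt(19) - 14 - 2*sqrt(14))/31

Multiply numerator and denominator by sqrt(14) + 2*sqrt(19).
Denominator becomes -62; numerator becomes 4*sqrt(14) + 28 + 8*sqrt(19) + 4*sqrt(266).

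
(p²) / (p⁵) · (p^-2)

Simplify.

p^(-5)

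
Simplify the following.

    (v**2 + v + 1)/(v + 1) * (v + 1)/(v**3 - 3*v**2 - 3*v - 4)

Factor: v**3 - 3*v**2 - 3*v - 4 = (v - 4)*(v**2 + v + 1)
Cancel the common factors (v**2 + v + 1), (v + 1).

1/(v - 4)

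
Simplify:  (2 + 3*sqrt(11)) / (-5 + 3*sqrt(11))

Multiply numerator and denominator by -3*sqrt(11) - 5.
Denominator becomes -74; numerator becomes -109 - 21*sqrt(11).

(21*sqrt(11) + 109)/74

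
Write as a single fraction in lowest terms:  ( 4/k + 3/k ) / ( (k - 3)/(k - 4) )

(7*k - 28)/(k^2 - 3*k)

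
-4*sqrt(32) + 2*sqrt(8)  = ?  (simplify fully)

4*sqrt(32) = 16*sqrt(2); 2*sqrt(8) = 4*sqrt(2)
Combine: (-16 + 4)·sqrt(2) = -12*sqrt(2)

-12*sqrt(2)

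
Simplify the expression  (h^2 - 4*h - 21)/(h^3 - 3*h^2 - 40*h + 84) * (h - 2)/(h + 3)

Factor: h^2 - 4*h - 21 = (h + 3)*(h - 7);  h^3 - 3*h^2 - 40*h + 84 = (h + 6)*(h - 7)*(h - 2)
Cancel the common factors (h - 2), (h - 7), (h + 3).

1/(h + 6)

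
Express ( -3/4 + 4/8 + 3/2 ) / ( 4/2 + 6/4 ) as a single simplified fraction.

5/14

Numerator: -3/4 + 4/8 + 3/2 = 5/4
Denominator: 4/2 + 6/4 = 7/2
Divide: (5/4) · (2/7) = 5/14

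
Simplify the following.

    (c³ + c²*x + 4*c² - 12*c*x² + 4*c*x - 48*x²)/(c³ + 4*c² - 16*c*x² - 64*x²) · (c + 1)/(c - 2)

(-c² + 3*c*x - c + 3*x)/(-c² + 4*c*x + 2*c - 8*x)

Factor: c³ + c²*x + 4*c² - 12*c*x² + 4*c*x - 48*x² = (c - 3*x)·(c + 4)·(c + 4*x);  c³ + 4*c² - 16*c*x² - 64*x² = (c - 4*x)·(c + 4*x)·(c + 4)
Cancel the common factors (c + 4), (c + 4*x).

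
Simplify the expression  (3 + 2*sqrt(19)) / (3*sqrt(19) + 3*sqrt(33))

(-38 - 3*sqrt(19) + 3*sqrt(33) + 2*sqrt(627))/42

Multiply numerator and denominator by -3*sqrt(33) + 3*sqrt(19).
Denominator becomes -126; numerator becomes -6*sqrt(627) - 9*sqrt(33) + 9*sqrt(19) + 114.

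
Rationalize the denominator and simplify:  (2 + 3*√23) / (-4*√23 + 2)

(-20 - √23)/26

Multiply numerator and denominator by 2 + 4*√23.
Denominator becomes -364; numerator becomes 14*√23 + 280.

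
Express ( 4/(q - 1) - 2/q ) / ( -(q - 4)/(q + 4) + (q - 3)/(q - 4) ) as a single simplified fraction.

Numerator: 4/(q - 1) - 2/q = (2*q + 2)/(q² - q)
Denominator: -(q - 4)/(q + 4) + (q - 3)/(q - 4) = (9*q - 28)/(q² - 16)
Divide: ((2*q + 2)/(q² - q)) · ((q² - 16)/(9*q - 28)) = (2*q³ + 2*q² - 32*q - 32)/(9*q³ - 37*q² + 28*q)

(2*q³ + 2*q² - 32*q - 32)/(9*q³ - 37*q² + 28*q)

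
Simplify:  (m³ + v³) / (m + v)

m² - m*v + v²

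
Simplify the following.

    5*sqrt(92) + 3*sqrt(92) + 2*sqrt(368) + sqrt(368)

28*sqrt(23)

5*sqrt(92) = 10*sqrt(23); 3*sqrt(92) = 6*sqrt(23); 2*sqrt(368) = 8*sqrt(23); sqrt(368) = 4*sqrt(23)
Combine: (10 + 6 + 8 + 4)·sqrt(23) = 28*sqrt(23)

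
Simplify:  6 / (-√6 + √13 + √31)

(-19*√6 - 6*√31 + 12*√13 + √2418)/14

Group as (√13 + √31) - √6; multiply by (√13 + √31) + √6, then rationalise the remaining surd.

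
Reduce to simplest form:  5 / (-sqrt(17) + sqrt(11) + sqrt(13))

Group as (sqrt(11) + sqrt(13)) - sqrt(17); multiply by (sqrt(11) + sqrt(13)) + sqrt(17), then rationalise the remaining surd.

(-35*sqrt(17) + 75*sqrt(13) + 95*sqrt(11) + 10*sqrt(2431))/523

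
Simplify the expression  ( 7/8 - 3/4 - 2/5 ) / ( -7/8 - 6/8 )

11/65

Numerator: 7/8 - 3/4 - 2/5 = -11/40
Denominator: -7/8 - 6/8 = -13/8
Divide: (-11/40) · (-8/13) = 11/65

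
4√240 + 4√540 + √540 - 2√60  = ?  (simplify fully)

42*√15

4√240 = 16*√15; 4√540 = 24*√15; √540 = 6*√15; 2√60 = 4*√15
Combine: (16 + 24 + 6 - 4)·√15 = 42*√15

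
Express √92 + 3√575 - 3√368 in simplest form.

√92 = 2*√23; 3√575 = 15*√23; 3√368 = 12*√23
Combine: (2 + 15 - 12)·√23 = 5*√23

5*√23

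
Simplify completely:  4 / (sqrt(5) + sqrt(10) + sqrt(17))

(-10*sqrt(34) - 2*sqrt(17) + 12*sqrt(10) + 22*sqrt(5))/49

Group as (sqrt(5) + sqrt(10)) + sqrt(17); multiply by (sqrt(5) + sqrt(10)) - sqrt(17), then rationalise the remaining surd.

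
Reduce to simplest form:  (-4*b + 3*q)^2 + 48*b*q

(4*b + 3*q)^2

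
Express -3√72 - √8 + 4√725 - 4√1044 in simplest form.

-20*√2 - 4*√29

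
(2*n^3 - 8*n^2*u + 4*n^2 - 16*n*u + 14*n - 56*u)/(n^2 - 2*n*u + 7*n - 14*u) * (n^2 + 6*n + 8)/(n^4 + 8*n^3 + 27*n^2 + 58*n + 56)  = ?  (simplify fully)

Factor: 2*n^3 - 8*n^2*u + 4*n^2 - 16*n*u + 14*n - 56*u = 2*(n - 4*u)*(n^2 + 2*n + 7);  n^2 - 2*n*u + 7*n - 14*u = (n - 2*u)*(n + 7);  n^2 + 6*n + 8 = (n + 2)*(n + 4);  n^4 + 8*n^3 + 27*n^2 + 58*n + 56 = (n^2 + 2*n + 7)*(n + 2)*(n + 4)
Cancel the common factors (n^2 + 2*n + 7), (n + 4), (n + 2).

(-2*n + 8*u)/(-n^2 + 2*n*u - 7*n + 14*u)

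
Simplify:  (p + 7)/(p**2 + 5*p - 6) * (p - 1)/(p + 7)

1/(p + 6)

Factor: p**2 + 5*p - 6 = (p - 1)*(p + 6)
Cancel the common factors (p - 1), (p + 7).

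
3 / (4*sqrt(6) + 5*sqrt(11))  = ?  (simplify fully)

(-12*sqrt(6) + 15*sqrt(11))/179

Multiply numerator and denominator by -5*sqrt(11) + 4*sqrt(6).
Denominator becomes -179; numerator becomes -15*sqrt(11) + 12*sqrt(6).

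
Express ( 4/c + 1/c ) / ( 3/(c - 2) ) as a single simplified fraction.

(5*c - 10)/(3*c)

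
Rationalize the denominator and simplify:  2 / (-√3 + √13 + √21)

(-62*√3 - 10*√21 + 22*√13 + 12*√91)/131

Group as (√13 + √21) - √3; multiply by (√13 + √21) + √3, then rationalise the remaining surd.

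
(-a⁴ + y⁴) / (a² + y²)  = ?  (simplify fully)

-a² + y²

-a⁴ + y⁴ factors as (-a + y)*(a + y)*(a² + y²).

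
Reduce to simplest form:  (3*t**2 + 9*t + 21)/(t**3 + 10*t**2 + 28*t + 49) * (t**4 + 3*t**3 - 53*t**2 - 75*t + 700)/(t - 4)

Factor: 3*t**2 + 9*t + 21 = 3*(t**2 + 3*t + 7);  t**3 + 10*t**2 + 28*t + 49 = (t**2 + 3*t + 7)*(t + 7);  t**4 + 3*t**3 - 53*t**2 - 75*t + 700 = (t + 5)*(t - 4)*(t - 5)*(t + 7)
Cancel the common factors (t**2 + 3*t + 7), (t - 4), (t + 7).

3*t**2 - 75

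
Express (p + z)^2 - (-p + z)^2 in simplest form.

4*p*z

Only the odd-power cross terms survive.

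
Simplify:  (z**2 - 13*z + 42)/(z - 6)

Factor: z**2 - 13*z + 42 = (z - 7)*(z - 6)
Cancel the common factor (z - 6).

z - 7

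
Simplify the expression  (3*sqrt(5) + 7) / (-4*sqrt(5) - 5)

(-13*sqrt(5) - 25)/55

Multiply numerator and denominator by -5 + 4*sqrt(5).
Denominator becomes -55; numerator becomes 25 + 13*sqrt(5).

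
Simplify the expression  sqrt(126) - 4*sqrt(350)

sqrt(126) = 3*sqrt(14); 4*sqrt(350) = 20*sqrt(14)
Combine: (3 - 20)·sqrt(14) = -17*sqrt(14)

-17*sqrt(14)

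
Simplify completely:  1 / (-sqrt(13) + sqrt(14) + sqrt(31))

Group as (sqrt(14) + sqrt(31)) - sqrt(13); multiply by (sqrt(14) + sqrt(31)) + sqrt(13), then rationalise the remaining surd.

(-16*sqrt(13) - 2*sqrt(31) + 15*sqrt(14) + sqrt(5642))/356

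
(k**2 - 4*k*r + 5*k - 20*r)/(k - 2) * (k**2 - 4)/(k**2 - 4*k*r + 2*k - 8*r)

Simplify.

k + 5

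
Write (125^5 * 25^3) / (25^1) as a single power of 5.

5^19

125^5 = 5^15; 25^3 = 5^6; 25^1 = 5^2
Combine exponents: 5^19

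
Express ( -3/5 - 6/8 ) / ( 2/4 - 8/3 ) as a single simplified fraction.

Numerator: -3/5 - 6/8 = -27/20
Denominator: 2/4 - 8/3 = -13/6
Divide: (-27/20) · (-6/13) = 81/130

81/130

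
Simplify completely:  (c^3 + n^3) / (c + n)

c^2 - c*n + n^2

Factor as (a+b)(a^2-ab+b^2) with a=c, b=n.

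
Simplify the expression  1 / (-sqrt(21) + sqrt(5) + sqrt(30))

(-7*sqrt(21) - 2*sqrt(30) + 23*sqrt(5) + 15*sqrt(14))/202

Group as (sqrt(5) + sqrt(30)) - sqrt(21); multiply by (sqrt(5) + sqrt(30)) + sqrt(21), then rationalise the remaining surd.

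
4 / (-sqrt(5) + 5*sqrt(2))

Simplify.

(4*sqrt(5) + 20*sqrt(2))/45

Multiply numerator and denominator by sqrt(5) + 5*sqrt(2).
Denominator becomes 45; numerator becomes 4*sqrt(5) + 20*sqrt(2).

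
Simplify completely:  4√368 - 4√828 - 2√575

-18*√23

4√368 = 16*√23; 4√828 = 24*√23; 2√575 = 10*√23
Combine: (16 - 24 - 10)·√23 = -18*√23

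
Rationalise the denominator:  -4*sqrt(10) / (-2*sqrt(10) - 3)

Multiply numerator and denominator by -3 + 2*sqrt(10).
Denominator becomes -31; numerator becomes -80 + 12*sqrt(10).

(-12*sqrt(10) + 80)/31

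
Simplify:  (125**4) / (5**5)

125**4 = 5**12; 5**5 = 5**5
Combine exponents: 5**7

5**7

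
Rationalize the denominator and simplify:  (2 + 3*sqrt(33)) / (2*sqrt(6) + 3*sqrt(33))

(-18*sqrt(22) - 4*sqrt(6) + 6*sqrt(33) + 297)/273

Multiply numerator and denominator by -2*sqrt(6) + 3*sqrt(33).
Denominator becomes 273; numerator becomes -18*sqrt(22) - 4*sqrt(6) + 6*sqrt(33) + 297.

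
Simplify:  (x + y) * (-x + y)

-x^2 + y^2

Telescope via difference of squares: (y+x)(y-x) = -x^2 + y^2.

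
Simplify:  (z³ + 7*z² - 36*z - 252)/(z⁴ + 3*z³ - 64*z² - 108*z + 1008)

1/(z - 4)

Factor: z³ + 7*z² - 36*z - 252 = (z - 6)·(z + 7)·(z + 6);  z⁴ + 3*z³ - 64*z² - 108*z + 1008 = (z + 6)·(z - 6)·(z + 7)·(z - 4)
Cancel the common factors (z + 7), (z - 6), (z + 6).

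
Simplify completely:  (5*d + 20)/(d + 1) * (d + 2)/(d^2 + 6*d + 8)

5/(d + 1)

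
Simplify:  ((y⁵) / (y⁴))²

Inside the bracket: y¹
Raise to the power 2: y²

y²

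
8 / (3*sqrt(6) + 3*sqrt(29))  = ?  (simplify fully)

Multiply numerator and denominator by -3*sqrt(29) + 3*sqrt(6).
Denominator becomes -207; numerator becomes -24*sqrt(29) + 24*sqrt(6).

(-8*sqrt(6) + 8*sqrt(29))/69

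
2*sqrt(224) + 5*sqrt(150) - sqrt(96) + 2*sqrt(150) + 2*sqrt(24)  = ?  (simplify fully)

8*sqrt(14) + 35*sqrt(6)

2*sqrt(224) = 8*sqrt(14); 5*sqrt(150) = 25*sqrt(6); sqrt(96) = 4*sqrt(6); 2*sqrt(150) = 10*sqrt(6); 2*sqrt(24) = 4*sqrt(6)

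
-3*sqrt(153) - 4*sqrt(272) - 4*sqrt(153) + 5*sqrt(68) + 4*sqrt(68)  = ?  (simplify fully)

3*sqrt(153) = 9*sqrt(17); 4*sqrt(272) = 16*sqrt(17); 4*sqrt(153) = 12*sqrt(17); 5*sqrt(68) = 10*sqrt(17); 4*sqrt(68) = 8*sqrt(17)
Combine: (-9 - 16 - 12 + 10 + 8)·sqrt(17) = -19*sqrt(17)

-19*sqrt(17)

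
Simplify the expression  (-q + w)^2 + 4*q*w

(q + w)^2

Expanding gives q^2 + 2*q*w + w^2, a perfect square.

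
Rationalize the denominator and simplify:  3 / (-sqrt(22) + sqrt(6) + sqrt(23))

Group as (sqrt(6) + sqrt(23)) - sqrt(22); multiply by (sqrt(6) + sqrt(23)) + sqrt(22), then rationalise the remaining surd.

(-21*sqrt(22) + 15*sqrt(23) + 117*sqrt(6) + 12*sqrt(759))/503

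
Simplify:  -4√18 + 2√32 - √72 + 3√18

4√18 = 12*√2; 2√32 = 8*√2; √72 = 6*√2; 3√18 = 9*√2
Combine: (-12 + 8 - 6 + 9)·√2 = -√2

-√2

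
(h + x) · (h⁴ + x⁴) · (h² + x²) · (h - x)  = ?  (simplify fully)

Pair the conjugate factors: (h+x)(h-x) = h² - x², then repeat with the next factor.

h⁸ - x⁸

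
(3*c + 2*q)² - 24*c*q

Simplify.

(3*c - 2*q)²

After expansion: 9*c² - 12*c*q + 4*q² — a perfect-square trinomial.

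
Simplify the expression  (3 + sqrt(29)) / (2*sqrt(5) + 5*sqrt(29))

Multiply numerator and denominator by -2*sqrt(5) + 5*sqrt(29).
Denominator becomes 705; numerator becomes -2*sqrt(145) - 6*sqrt(5) + 15*sqrt(29) + 145.

(-2*sqrt(145) - 6*sqrt(5) + 15*sqrt(29) + 145)/705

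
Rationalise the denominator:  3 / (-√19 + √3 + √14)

(3*√19 + 12*√14 + 45*√3 + 3*√798)/82

Group as (√3 + √14) - √19; multiply by (√3 + √14) + √19, then rationalise the remaining surd.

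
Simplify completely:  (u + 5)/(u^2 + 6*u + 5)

Factor: u^2 + 6*u + 5 = (u + 1)*(u + 5)
Cancel the common factor (u + 5).

1/(u + 1)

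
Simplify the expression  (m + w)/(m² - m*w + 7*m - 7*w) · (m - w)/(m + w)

Factor: m² - m*w + 7*m - 7*w = (m + 7)·(m - w)
Cancel the common factors (m - w), (m + w).

1/(m + 7)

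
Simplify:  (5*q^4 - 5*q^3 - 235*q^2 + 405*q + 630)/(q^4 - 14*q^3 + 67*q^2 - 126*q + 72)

(5*q^2 + 40*q + 35)/(q^2 - 5*q + 4)

Factor: 5*q^4 - 5*q^3 - 235*q^2 + 405*q + 630 = 5*(q - 6)*(q - 3)*(q + 7)*(q + 1);  q^4 - 14*q^3 + 67*q^2 - 126*q + 72 = (q - 6)*(q - 1)*(q - 3)*(q - 4)
Cancel the common factors (q - 3), (q - 6).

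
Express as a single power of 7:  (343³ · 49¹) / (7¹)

7^10

343³ = 7^9; 49¹ = 7^2; 7¹ = 7^1
Combine exponents: 7^10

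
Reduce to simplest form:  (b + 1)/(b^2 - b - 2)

Factor: b^2 - b - 2 = (b + 1)*(b - 2)
Cancel the common factor (b + 1).

1/(b - 2)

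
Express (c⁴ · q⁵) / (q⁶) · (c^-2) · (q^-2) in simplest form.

Quotient: c⁴ · (q^-1)
Multiply by (c^-2) · (q^-2): add exponents.

c²/q³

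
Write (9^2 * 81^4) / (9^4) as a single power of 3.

9^2 = 3^4; 81^4 = 3^16; 9^4 = 3^8
Combine exponents: 3^12

3^12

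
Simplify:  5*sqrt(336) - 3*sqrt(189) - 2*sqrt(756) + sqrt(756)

5*sqrt(336) = 20*sqrt(21); 3*sqrt(189) = 9*sqrt(21); 2*sqrt(756) = 12*sqrt(21); sqrt(756) = 6*sqrt(21)
Combine: (20 - 9 - 12 + 6)·sqrt(21) = 5*sqrt(21)

5*sqrt(21)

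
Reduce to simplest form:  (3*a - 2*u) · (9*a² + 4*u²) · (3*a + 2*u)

81*a⁴ - 16*u⁴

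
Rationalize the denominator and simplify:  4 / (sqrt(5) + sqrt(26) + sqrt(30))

Group as (sqrt(5) + sqrt(30)) + sqrt(26); multiply by (sqrt(5) + sqrt(30)) - sqrt(26), then rationalise the remaining surd.

(-80*sqrt(39) + 4*sqrt(30) + 36*sqrt(26) + 204*sqrt(5))/519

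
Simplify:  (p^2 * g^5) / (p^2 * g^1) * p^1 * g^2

g^6*p

Quotient: g^4
Multiply by p^1 * g^2: add exponents.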